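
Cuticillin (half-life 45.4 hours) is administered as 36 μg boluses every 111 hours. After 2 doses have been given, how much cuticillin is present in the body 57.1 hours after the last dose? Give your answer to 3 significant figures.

The 2 doses were given 168.1, 57.1 hours ago.
Total = 36·(1/2)^(168.1/45.4) + 36·(1/2)^(57.1/45.4)
      = 2.765 + 15.055 ≈ 17.82 μg.

17.8 μg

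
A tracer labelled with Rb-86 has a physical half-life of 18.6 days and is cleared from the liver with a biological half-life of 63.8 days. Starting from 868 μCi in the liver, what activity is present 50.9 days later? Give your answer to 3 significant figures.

1/t_eff = 1/t_phys + 1/t_biol = 1/18.6 + 1/63.8 = 0.069437 per day.
t_eff = 18.6 × 63.8 / (18.6 + 63.8) ≈ 14.401 days.
Remaining = 868 × (1/2)^(50.9/14.401) = 868 × (1/2)^3.5344 ≈ 74.915 μCi.

74.9 μCi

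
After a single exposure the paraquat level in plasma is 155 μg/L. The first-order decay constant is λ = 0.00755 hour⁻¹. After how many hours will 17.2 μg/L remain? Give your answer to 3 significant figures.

t½ = ln 2 / λ = 0.69315 / 0.00755 ≈ 91.808 hours.
Fraction remaining = 17.2/155 ≈ 0.11097.
n = log₂(155/17.2) = ln(9.0116)/ln 2 ≈ 3.1718 half-lives.
t = n × t½ = 3.1718 × 91.808 ≈ 291.19 hours.

291 hours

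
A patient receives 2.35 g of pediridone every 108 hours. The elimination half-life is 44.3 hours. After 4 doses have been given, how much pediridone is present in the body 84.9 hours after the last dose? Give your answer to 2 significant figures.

The 4 doses were given 408.9, 300.9, 192.9, 84.9 hours ago.
Total = 2.35·(1/2)^(408.9/44.3) + 2.35·(1/2)^(300.9/44.3) + 2.35·(1/2)^(192.9/44.3) + 2.35·(1/2)^(84.9/44.3)
      = 0.0039128 + 0.021202 + 0.11488 + 0.62252 ≈ 0.76252 g.

0.76 g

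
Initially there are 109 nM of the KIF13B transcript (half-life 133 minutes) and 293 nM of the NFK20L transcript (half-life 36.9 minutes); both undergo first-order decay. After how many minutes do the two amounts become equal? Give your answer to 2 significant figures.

73 minutes

Set 109·(1/2)^(t/133) = 293·(1/2)^(t/36.9).
Taking log₂: log₂(109/293) = t·(1/133 − 1/36.9).
log₂(0.37201) = -1.4266; 1/133 − 1/36.9 = -0.019581.
t = -1.4266 / -0.019581 ≈ 72.853 minutes.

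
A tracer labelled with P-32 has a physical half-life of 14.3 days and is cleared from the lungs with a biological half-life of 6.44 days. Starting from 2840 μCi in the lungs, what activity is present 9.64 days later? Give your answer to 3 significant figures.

631 μCi

1/t_eff = 1/t_phys + 1/t_biol = 1/14.3 + 1/6.44 = 0.22521 per day.
t_eff = 14.3 × 6.44 / (14.3 + 6.44) ≈ 4.4403 days.
Remaining = 2840 × (1/2)^(9.64/4.4403) = 2840 × (1/2)^2.171 ≈ 630.63 μCi.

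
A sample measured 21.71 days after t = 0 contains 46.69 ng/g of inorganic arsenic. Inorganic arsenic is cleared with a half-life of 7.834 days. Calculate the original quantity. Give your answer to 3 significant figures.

319 ng/g

Number of half-lives elapsed: n = 21.71/7.834 ≈ 2.7713.
A₀ = A × 2^n = 46.69 × 2^2.7713 = 46.69 × 6.827 ≈ 318.75 ng/g.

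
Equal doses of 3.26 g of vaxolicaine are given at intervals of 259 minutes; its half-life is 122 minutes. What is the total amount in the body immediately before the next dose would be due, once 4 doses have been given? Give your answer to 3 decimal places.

The 4 doses were given 1036, 777, 518, 259 minutes ago.
Total = 3.26·(1/2)^(1036/122) + 3.26·(1/2)^(777/122) + 3.26·(1/2)^(518/122) + 3.26·(1/2)^(259/122)
      = 0.0090559 + 0.039446 + 0.17182 + 0.74842 ≈ 0.96874 g.

0.969 g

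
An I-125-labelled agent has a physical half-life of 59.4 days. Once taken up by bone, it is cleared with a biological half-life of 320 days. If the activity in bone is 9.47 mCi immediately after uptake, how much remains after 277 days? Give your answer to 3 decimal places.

1/t_eff = 1/t_phys + 1/t_biol = 1/59.4 + 1/320 = 0.01996 per day.
t_eff = 59.4 × 320 / (59.4 + 320) ≈ 50.1 days.
Remaining = 9.47 × (1/2)^(277/50.1) = 9.47 × (1/2)^5.5289 ≈ 0.20511 mCi.

0.205 mCi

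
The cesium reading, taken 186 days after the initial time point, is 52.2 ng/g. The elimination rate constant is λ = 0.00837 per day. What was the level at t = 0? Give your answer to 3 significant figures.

t½ = ln 2 / λ = 0.69315 / 0.00837 ≈ 82.813 days.
Number of half-lives elapsed: n = 186/82.813 ≈ 2.246.
A₀ = A × 2^n = 52.2 × 2^2.246 = 52.2 × 4.7437 ≈ 247.62 ng/g.

248 ng/g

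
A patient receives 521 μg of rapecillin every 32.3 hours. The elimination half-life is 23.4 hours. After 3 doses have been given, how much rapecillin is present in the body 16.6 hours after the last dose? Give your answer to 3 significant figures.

488 μg

The 3 doses were given 81.2, 48.9, 16.6 hours ago.
Total = 521·(1/2)^(81.2/23.4) + 521·(1/2)^(48.9/23.4) + 521·(1/2)^(16.6/23.4)
      = 47.015 + 122.39 + 318.63 ≈ 488.04 μg.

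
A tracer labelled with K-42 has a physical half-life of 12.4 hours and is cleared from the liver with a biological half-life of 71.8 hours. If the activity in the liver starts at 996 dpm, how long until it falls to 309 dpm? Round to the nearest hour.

18 hours

1/t_eff = 1/t_phys + 1/t_biol = 1/12.4 + 1/71.8 = 0.094573 per hour.
t_eff = 12.4 × 71.8 / (12.4 + 71.8) ≈ 10.574 hours.
n = log₂(996/309) ≈ 1.6885; t = 1.6885 × 10.574 ≈ 17.854 hours.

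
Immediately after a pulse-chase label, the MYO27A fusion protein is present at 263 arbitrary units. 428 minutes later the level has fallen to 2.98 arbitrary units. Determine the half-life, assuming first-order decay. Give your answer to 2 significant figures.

66 minutes

A/A₀ = 2.98/263 ≈ 0.011331.
n = log₂(88.255) ≈ 6.4636 half-lives elapsed in 428 minutes.
t½ = 428/6.4636 ≈ 66.217 minutes.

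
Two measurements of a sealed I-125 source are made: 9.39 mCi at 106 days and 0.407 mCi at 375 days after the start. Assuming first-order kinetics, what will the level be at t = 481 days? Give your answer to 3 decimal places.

0.118 mCi

Over Δt = 375 − 106 = 269 days, the level fell by a factor of 9.39/0.407 ≈ 23.071.
n = log₂(23.071) ≈ 4.528 half-lives, so t½ = 269/4.528 ≈ 59.408 days.
From t = 375 to t = 481: 0.407 × (1/2)^((481−375)/59.408) ≈ 0.11816 mCi.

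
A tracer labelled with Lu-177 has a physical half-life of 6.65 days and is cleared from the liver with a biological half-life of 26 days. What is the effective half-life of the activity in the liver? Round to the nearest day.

5 days

1/t_eff = 1/t_phys + 1/t_biol = 1/6.65 + 1/26 = 0.18884 per day.
t_eff = 6.65 × 26 / (6.65 + 26) ≈ 5.2956 days.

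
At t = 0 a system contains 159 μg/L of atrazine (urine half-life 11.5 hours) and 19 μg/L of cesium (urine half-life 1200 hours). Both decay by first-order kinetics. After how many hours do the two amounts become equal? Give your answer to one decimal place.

35.6 hours

Set 159·(1/2)^(t/11.5) = 19·(1/2)^(t/1200).
Taking log₂: log₂(159/19) = t·(1/11.5 − 1/1200).
log₂(8.3684) = 3.065; 1/11.5 − 1/1200 = 0.086123.
t = 3.065 / 0.086123 ≈ 35.588 hours.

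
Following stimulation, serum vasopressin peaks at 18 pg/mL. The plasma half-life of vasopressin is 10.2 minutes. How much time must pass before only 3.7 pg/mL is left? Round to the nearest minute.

23 minutes

Fraction remaining = 3.7/18 ≈ 0.20556.
n = log₂(18/3.7) = ln(4.8649)/ln 2 ≈ 2.2824 half-lives.
t = n × t½ = 2.2824 × 10.2 ≈ 23.28 minutes.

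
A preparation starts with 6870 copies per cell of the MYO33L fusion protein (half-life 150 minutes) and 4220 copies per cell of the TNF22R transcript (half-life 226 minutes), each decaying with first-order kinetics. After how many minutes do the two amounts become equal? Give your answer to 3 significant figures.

314 minutes

Set 6870·(1/2)^(t/150) = 4220·(1/2)^(t/226).
Taking log₂: log₂(6870/4220) = t·(1/150 − 1/226).
log₂(1.628) = 0.70307; 1/150 − 1/226 = 0.0022419.
t = 0.70307 / 0.0022419 ≈ 313.6 minutes.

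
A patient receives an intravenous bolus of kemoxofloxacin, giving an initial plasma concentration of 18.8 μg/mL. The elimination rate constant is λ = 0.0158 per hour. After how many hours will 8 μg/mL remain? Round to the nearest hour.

54 hours

t½ = ln 2 / λ = 0.69315 / 0.0158 ≈ 43.87 hours.
Fraction remaining = 8/18.8 ≈ 0.42553.
n = log₂(18.8/8) = ln(2.35)/ln 2 ≈ 1.2327 half-lives.
t = n × t½ = 1.2327 × 43.87 ≈ 54.077 hours.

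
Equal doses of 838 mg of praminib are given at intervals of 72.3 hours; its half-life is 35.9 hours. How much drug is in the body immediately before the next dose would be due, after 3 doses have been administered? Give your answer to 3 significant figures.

The 3 doses were given 216.9, 144.6, 72.3 hours ago.
Total = 838·(1/2)^(216.9/35.9) + 838·(1/2)^(144.6/35.9) + 838·(1/2)^(72.3/35.9)
      = 12.72 + 51.373 + 207.49 ≈ 271.58 mg.

272 mg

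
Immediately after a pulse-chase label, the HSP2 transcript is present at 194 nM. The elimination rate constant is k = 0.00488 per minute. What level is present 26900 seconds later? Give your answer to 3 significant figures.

t½ = ln 2 / k = 0.69315 / 0.00488 ≈ 142.04 minutes.
Convert the elapsed time: 26900 seconds = 448.333 minutes.
Number of half-lives: n = 448.333/142.04 ≈ 3.1564.
Remaining = 194 × (1/2)^3.1564 = 194 × 0.11216 ≈ 21.758 nM.

21.8 nM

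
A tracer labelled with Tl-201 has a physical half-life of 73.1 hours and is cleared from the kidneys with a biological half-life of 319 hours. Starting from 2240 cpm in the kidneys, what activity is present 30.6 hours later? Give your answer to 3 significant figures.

1/t_eff = 1/t_phys + 1/t_biol = 1/73.1 + 1/319 = 0.016815 per hour.
t_eff = 73.1 × 319 / (73.1 + 319) ≈ 59.472 hours.
Remaining = 2240 × (1/2)^(30.6/59.472) = 2240 × (1/2)^0.51453 ≈ 1568 cpm.

1570 cpm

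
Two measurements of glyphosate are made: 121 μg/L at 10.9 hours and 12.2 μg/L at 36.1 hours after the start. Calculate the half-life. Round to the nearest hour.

Over Δt = 36.1 − 10.9 = 25.2 hours, the level fell by a factor of 121/12.2 ≈ 9.918.
n = log₂(9.918) ≈ 3.3101 half-lives, so t½ = 25.2/3.3101 ≈ 7.6132 hours.

8 hours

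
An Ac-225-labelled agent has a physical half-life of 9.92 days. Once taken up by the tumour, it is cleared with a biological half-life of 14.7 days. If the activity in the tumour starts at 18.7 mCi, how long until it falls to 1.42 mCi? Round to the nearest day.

1/t_eff = 1/t_phys + 1/t_biol = 1/9.92 + 1/14.7 = 0.16883 per day.
t_eff = 9.92 × 14.7 / (9.92 + 14.7) ≈ 5.923 days.
n = log₂(18.7/1.42) ≈ 3.7191; t = 3.7191 × 5.923 ≈ 22.028 days.

22 days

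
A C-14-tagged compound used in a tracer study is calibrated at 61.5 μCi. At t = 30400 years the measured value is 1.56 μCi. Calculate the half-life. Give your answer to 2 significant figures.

A/A₀ = 1.56/61.5 ≈ 0.025366.
n = log₂(39.423) ≈ 5.301 half-lives elapsed in 30400 years.
t½ = 30400/5.301 ≈ 5734.8 years.

5700 years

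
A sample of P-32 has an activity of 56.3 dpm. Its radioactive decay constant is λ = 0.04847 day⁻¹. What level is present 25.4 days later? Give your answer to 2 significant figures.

16 dpm

t½ = ln 2 / λ = 0.69315 / 0.04847 ≈ 14.301 days.
Number of half-lives: n = 25.4/14.301 ≈ 1.7762.
Remaining = 56.3 × (1/2)^1.7762 = 56.3 × 0.29196 ≈ 16.437 dpm.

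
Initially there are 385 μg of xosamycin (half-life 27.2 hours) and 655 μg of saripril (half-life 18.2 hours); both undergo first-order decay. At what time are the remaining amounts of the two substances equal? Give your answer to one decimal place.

42.2 hours

Set 385·(1/2)^(t/27.2) = 655·(1/2)^(t/18.2).
Taking log₂: log₂(385/655) = t·(1/27.2 − 1/18.2).
log₂(0.58779) = -0.76664; 1/27.2 − 1/18.2 = -0.01818.
t = -0.76664 / -0.01818 ≈ 42.168 hours.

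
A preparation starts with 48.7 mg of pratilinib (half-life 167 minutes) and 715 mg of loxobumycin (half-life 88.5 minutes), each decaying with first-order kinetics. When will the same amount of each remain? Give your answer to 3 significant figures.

730 minutes

Set 48.7·(1/2)^(t/167) = 715·(1/2)^(t/88.5).
Taking log₂: log₂(48.7/715) = t·(1/167 − 1/88.5).
log₂(0.068112) = -3.8759; 1/167 − 1/88.5 = -0.0053114.
t = -3.8759 / -0.0053114 ≈ 729.74 minutes.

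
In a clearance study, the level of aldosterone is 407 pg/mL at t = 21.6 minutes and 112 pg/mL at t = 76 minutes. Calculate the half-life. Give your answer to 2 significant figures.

Over Δt = 76 − 21.6 = 54.4 minutes, the level fell by a factor of 407/112 ≈ 3.6339.
n = log₂(3.6339) ≈ 1.8615 half-lives, so t½ = 54.4/1.8615 ≈ 29.223 minutes.

29 minutes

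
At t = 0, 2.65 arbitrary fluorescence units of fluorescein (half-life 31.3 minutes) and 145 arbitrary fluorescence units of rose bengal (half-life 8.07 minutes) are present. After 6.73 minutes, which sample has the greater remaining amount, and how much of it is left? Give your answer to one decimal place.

rose bengal, 81.3 arbitrary fluorescence units

fluorescein: 2.65 × (1/2)^0.21502 ≈ 2.2831 arbitrary fluorescence units.
rose bengal: 145 × (1/2)^0.83395 ≈ 81.344 arbitrary fluorescence units.
Rose bengal has more remaining, at ≈ 81.344 arbitrary fluorescence units.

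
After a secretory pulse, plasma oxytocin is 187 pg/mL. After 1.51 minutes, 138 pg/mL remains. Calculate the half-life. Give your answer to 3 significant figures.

3.44 minutes

A/A₀ = 138/187 ≈ 0.73797.
n = log₂(1.3551) ≈ 0.43837 half-lives elapsed in 1.51 minutes.
t½ = 1.51/0.43837 ≈ 3.4446 minutes.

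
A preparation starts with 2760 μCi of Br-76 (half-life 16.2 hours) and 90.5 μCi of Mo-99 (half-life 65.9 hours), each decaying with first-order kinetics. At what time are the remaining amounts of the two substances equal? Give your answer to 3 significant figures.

106 hours

Set 2760·(1/2)^(t/16.2) = 90.5·(1/2)^(t/65.9).
Taking log₂: log₂(2760/90.5) = t·(1/16.2 − 1/65.9).
log₂(30.497) = 4.9306; 1/16.2 − 1/65.9 = 0.046554.
t = 4.9306 / 0.046554 ≈ 105.91 hours.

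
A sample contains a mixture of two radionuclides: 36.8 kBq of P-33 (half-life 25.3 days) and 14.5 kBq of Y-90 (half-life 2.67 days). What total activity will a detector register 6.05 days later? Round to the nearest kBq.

P-33: 36.8 × (1/2)^(6.05/25.3) = 36.8 × (1/2)^0.23913 ≈ 31.179 kBq.
Y-90: 14.5 × (1/2)^(6.05/2.67) = 14.5 × (1/2)^2.2659 ≈ 3.0148 kBq.
Total = 31.179 + 3.0148 ≈ 34.194 kBq.

34 kBq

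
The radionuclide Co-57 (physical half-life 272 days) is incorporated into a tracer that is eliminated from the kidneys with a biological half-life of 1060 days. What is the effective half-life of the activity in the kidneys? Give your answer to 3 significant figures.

1/t_eff = 1/t_phys + 1/t_biol = 1/272 + 1/1060 = 0.0046199 per day.
t_eff = 272 × 1060 / (272 + 1060) ≈ 216.46 days.

216 days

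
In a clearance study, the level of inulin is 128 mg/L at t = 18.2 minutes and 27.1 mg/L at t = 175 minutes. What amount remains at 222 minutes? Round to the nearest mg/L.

17 mg/L

Over Δt = 175 − 18.2 = 156.8 minutes, the level fell by a factor of 128/27.1 ≈ 4.7232.
n = log₂(4.7232) ≈ 2.2398 half-lives, so t½ = 156.8/2.2398 ≈ 70.007 minutes.
From t = 175 to t = 222: 27.1 × (1/2)^((222−175)/70.007) ≈ 17.016 mg/L.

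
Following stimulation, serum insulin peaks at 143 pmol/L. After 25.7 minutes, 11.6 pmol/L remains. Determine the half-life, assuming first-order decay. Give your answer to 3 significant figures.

7.09 minutes

A/A₀ = 11.6/143 ≈ 0.081119.
n = log₂(12.328) ≈ 3.6238 half-lives elapsed in 25.7 minutes.
t½ = 25.7/3.6238 ≈ 7.092 minutes.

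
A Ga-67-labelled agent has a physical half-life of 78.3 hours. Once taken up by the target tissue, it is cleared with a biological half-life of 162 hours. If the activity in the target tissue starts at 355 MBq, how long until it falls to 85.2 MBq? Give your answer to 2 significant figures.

110 hours

1/t_eff = 1/t_phys + 1/t_biol = 1/78.3 + 1/162 = 0.018944 per hour.
t_eff = 78.3 × 162 / (78.3 + 162) ≈ 52.787 hours.
n = log₂(355/85.2) ≈ 2.0589; t = 2.0589 × 52.787 ≈ 108.68 hours.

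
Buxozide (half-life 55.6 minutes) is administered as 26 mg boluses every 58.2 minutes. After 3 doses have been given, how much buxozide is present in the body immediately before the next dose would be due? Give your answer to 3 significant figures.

The 3 doses were given 174.6, 116.4, 58.2 minutes ago.
Total = 26·(1/2)^(174.6/55.6) + 26·(1/2)^(116.4/55.6) + 26·(1/2)^(58.2/55.6)
      = 2.9488 + 6.092 + 12.585 ≈ 21.626 mg.

21.6 mg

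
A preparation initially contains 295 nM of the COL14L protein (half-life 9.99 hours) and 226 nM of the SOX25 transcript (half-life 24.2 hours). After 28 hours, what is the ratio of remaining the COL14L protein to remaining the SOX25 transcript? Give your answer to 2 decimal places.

0.42

COL14L protein: 295 × (1/2)^(28/9.99) = 295 × (1/2)^2.8028 ≈ 42.276 nM.
SOX25 transcript: 226 × (1/2)^(28/24.2) = 226 × (1/2)^1.157 ≈ 101.35 nM.
Ratio ≈ 42.276 / 101.35 ≈ 0.41714.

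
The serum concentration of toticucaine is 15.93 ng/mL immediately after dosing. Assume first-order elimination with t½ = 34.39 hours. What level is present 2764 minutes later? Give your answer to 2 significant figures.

6.3 ng/mL

Convert the elapsed time: 2764 minutes = 46.0667 hours.
Number of half-lives: n = 46.0667/34.39 ≈ 1.3395.
Remaining = 15.93 × (1/2)^1.3395 = 15.93 × 0.39515 ≈ 6.2947 ng/mL.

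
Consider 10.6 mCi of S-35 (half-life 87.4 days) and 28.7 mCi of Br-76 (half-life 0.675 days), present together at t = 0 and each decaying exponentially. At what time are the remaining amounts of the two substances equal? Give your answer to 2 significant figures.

0.98 days

Set 10.6·(1/2)^(t/87.4) = 28.7·(1/2)^(t/0.675).
Taking log₂: log₂(10.6/28.7) = t·(1/87.4 − 1/0.675).
log₂(0.36934) = -1.437; 1/87.4 − 1/0.675 = -1.47.
t = -1.437 / -1.47 ≈ 0.97752 days.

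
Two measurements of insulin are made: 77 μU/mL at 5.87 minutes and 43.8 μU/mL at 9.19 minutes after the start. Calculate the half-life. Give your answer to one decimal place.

4.1 minutes

Over Δt = 9.19 − 5.87 = 3.32 minutes, the level fell by a factor of 77/43.8 ≈ 1.758.
n = log₂(1.758) ≈ 0.81393 half-lives, so t½ = 3.32/0.81393 ≈ 4.079 minutes.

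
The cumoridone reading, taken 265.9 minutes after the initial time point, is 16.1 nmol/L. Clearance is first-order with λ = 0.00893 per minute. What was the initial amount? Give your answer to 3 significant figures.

t½ = ln 2 / λ = 0.69315 / 0.00893 ≈ 77.62 minutes.
Number of half-lives elapsed: n = 265.9/77.62 ≈ 3.4257.
A₀ = A × 2^n = 16.1 × 2^3.4257 = 16.1 × 10.745 ≈ 173 nmol/L.

173 nmol/L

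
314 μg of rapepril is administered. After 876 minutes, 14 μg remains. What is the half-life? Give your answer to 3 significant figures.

195 minutes

A/A₀ = 14/314 ≈ 0.044586.
n = log₂(22.429) ≈ 4.4873 half-lives elapsed in 876 minutes.
t½ = 876/4.4873 ≈ 195.22 minutes.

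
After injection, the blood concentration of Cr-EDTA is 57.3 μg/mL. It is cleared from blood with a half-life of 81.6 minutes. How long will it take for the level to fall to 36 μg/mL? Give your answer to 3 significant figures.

54.7 minutes

Fraction remaining = 36/57.3 ≈ 0.62827.
n = log₂(57.3/36) = ln(1.5917)/ln 2 ≈ 0.67054 half-lives.
t = n × t½ = 0.67054 × 81.6 ≈ 54.716 minutes.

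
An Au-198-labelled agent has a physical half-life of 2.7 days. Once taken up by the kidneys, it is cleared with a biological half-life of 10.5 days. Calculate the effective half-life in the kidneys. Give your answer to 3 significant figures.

2.15 days

1/t_eff = 1/t_phys + 1/t_biol = 1/2.7 + 1/10.5 = 0.46561 per day.
t_eff = 2.7 × 10.5 / (2.7 + 10.5) ≈ 2.1477 days.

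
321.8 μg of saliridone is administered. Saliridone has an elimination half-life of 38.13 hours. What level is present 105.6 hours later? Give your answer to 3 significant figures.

Number of half-lives: n = 105.6/38.13 ≈ 2.7695.
Remaining = 321.8 × (1/2)^2.7695 = 321.8 × 0.14666 ≈ 47.195 μg.

47.2 μg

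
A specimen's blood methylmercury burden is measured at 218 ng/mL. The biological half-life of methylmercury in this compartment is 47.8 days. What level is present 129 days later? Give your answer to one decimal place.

Number of half-lives: n = 129/47.8 ≈ 2.6987.
Remaining = 218 × (1/2)^2.6987 = 218 × 0.15403 ≈ 33.578 ng/mL.

33.6 ng/mL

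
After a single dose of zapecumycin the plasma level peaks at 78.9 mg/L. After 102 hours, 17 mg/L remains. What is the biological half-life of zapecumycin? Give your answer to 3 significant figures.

A/A₀ = 17/78.9 ≈ 0.21546.
n = log₂(4.6412) ≈ 2.2145 half-lives elapsed in 102 hours.
t½ = 102/2.2145 ≈ 46.06 hours.

46.1 hours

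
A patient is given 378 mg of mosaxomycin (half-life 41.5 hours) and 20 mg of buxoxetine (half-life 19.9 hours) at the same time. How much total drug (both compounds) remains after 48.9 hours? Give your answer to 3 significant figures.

mosaxomycin: 378 × (1/2)^(48.9/41.5) = 378 × (1/2)^1.1783 ≈ 167.03 mg.
buxoxetine: 20 × (1/2)^(48.9/19.9) = 20 × (1/2)^2.4573 ≈ 3.6418 mg.
Total = 167.03 + 3.6418 ≈ 170.67 mg.

171 mg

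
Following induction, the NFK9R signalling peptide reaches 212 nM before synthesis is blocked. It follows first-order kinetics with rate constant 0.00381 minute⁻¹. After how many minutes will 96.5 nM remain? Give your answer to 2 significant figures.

t½ = ln 2 / λ = 0.69315 / 0.00381 ≈ 181.93 minutes.
Fraction remaining = 96.5/212 ≈ 0.45519.
n = log₂(212/96.5) = ln(2.1969)/ln 2 ≈ 1.1355 half-lives.
t = n × t½ = 1.1355 × 181.93 ≈ 206.57 minutes.

210 minutes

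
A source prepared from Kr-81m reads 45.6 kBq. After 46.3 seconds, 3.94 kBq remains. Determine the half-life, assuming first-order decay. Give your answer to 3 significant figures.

A/A₀ = 3.94/45.6 ≈ 0.086404.
n = log₂(11.574) ≈ 3.5328 half-lives elapsed in 46.3 seconds.
t½ = 46.3/3.5328 ≈ 13.106 seconds.

13.1 seconds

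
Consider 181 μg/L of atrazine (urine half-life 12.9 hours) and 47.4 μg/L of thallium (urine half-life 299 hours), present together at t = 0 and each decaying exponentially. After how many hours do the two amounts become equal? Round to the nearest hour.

Set 181·(1/2)^(t/12.9) = 47.4·(1/2)^(t/299).
Taking log₂: log₂(181/47.4) = t·(1/12.9 − 1/299).
log₂(3.8186) = 1.933; 1/12.9 − 1/299 = 0.074175.
t = 1.933 / 0.074175 ≈ 26.06 hours.

26 hours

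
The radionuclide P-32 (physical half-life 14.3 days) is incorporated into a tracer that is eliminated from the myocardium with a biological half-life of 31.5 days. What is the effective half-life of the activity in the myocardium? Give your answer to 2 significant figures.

1/t_eff = 1/t_phys + 1/t_biol = 1/14.3 + 1/31.5 = 0.10168 per day.
t_eff = 14.3 × 31.5 / (14.3 + 31.5) ≈ 9.8352 days.

9.8 days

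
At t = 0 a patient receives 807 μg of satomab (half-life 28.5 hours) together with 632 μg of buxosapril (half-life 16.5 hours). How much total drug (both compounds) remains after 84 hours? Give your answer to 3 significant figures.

satomab: 807 × (1/2)^(84/28.5) = 807 × (1/2)^2.9474 ≈ 104.62 μg.
buxosapril: 632 × (1/2)^(84/16.5) = 632 × (1/2)^5.0909 ≈ 18.544 μg.
Total = 104.62 + 18.544 ≈ 123.17 μg.

123 μg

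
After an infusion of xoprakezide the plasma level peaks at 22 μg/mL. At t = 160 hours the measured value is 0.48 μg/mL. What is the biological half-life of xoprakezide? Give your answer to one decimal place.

A/A₀ = 0.48/22 ≈ 0.021818.
n = log₂(45.833) ≈ 5.5183 half-lives elapsed in 160 hours.
t½ = 160/5.5183 ≈ 28.994 hours.

29.0 hours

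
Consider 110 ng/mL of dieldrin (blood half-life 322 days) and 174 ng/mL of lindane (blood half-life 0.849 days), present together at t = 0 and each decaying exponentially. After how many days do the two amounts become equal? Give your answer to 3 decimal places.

0.563 days

Set 110·(1/2)^(t/322) = 174·(1/2)^(t/0.849).
Taking log₂: log₂(110/174) = t·(1/322 − 1/0.849).
log₂(0.63218) = -0.66158; 1/322 − 1/0.849 = -1.1748.
t = -0.66158 / -1.1748 ≈ 0.56317 days.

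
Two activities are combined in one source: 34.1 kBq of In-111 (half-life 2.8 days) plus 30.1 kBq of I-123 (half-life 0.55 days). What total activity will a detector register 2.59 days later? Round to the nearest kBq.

19 kBq

In-111: 34.1 × (1/2)^(2.59/2.8) = 34.1 × (1/2)^0.925 ≈ 17.96 kBq.
I-123: 30.1 × (1/2)^(2.59/0.55) = 30.1 × (1/2)^4.7091 ≈ 1.1508 kBq.
Total = 17.96 + 1.1508 ≈ 19.111 kBq.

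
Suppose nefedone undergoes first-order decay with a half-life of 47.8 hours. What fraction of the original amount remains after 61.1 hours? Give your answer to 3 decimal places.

0.412

n = 61.1/47.8 ≈ 1.2782 half-lives.
Fraction remaining = (1/2)^1.2782 ≈ 0.4123.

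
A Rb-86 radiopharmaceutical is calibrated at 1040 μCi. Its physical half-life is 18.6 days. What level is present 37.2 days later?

260 μCi

Elapsed time is 2 half-lives (37.2/18.6).
Each half-life halves the amount: 1040 × (1/2)^2 = 1040/4 = 260 μCi.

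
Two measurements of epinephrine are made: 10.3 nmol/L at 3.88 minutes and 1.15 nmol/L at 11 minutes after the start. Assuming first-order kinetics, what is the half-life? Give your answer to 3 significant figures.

2.25 minutes

Over Δt = 11 − 3.88 = 7.12 minutes, the level fell by a factor of 10.3/1.15 ≈ 8.9565.
n = log₂(8.9565) ≈ 3.1629 half-lives, so t½ = 7.12/3.1629 ≈ 2.2511 minutes.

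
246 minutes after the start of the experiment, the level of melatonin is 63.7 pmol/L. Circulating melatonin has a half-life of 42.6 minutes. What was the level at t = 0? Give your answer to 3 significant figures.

Number of half-lives elapsed: n = 246/42.6 ≈ 5.7746.
A₀ = A × 2^n = 63.7 × 2^5.7746 = 63.7 × 54.745 ≈ 3487.2 pmol/L.

3490 pmol/L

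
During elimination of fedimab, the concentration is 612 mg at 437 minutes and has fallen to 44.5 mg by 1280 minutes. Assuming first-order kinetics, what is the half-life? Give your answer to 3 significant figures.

Over Δt = 1280 − 437 = 843 minutes, the level fell by a factor of 612/44.5 ≈ 13.753.
n = log₂(13.753) ≈ 3.7817 half-lives, so t½ = 843/3.7817 ≈ 222.92 minutes.

223 minutes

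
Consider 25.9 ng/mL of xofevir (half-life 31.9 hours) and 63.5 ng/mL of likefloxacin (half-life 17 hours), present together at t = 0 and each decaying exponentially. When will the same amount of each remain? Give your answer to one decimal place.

47.1 hours

Set 25.9·(1/2)^(t/31.9) = 63.5·(1/2)^(t/17).
Taking log₂: log₂(25.9/63.5) = t·(1/31.9 − 1/17).
log₂(0.40787) = -1.2938; 1/31.9 − 1/17 = -0.027476.
t = -1.2938 / -0.027476 ≈ 47.089 hours.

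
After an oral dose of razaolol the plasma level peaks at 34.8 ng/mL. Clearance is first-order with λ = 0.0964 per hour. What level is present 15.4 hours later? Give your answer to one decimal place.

7.9 ng/mL

t½ = ln 2 / λ = 0.69315 / 0.0964 ≈ 7.1903 hours.
Number of half-lives: n = 15.4/7.1903 ≈ 2.1418.
Remaining = 34.8 × (1/2)^2.1418 = 34.8 × 0.2266 ≈ 7.8858 ng/mL.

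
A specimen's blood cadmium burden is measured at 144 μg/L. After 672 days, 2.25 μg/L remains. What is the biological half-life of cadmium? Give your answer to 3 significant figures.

112 days

A/A₀ = 2.25/144 ≈ 0.015625.
n = log₂(64) ≈ 6 half-lives elapsed in 672 days.
t½ = 672/6 ≈ 112 days.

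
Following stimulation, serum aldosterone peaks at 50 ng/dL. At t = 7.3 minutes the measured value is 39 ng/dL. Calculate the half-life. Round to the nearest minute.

A/A₀ = 39/50 ≈ 0.78.
n = log₂(1.2821) ≈ 0.35845 half-lives elapsed in 7.3 minutes.
t½ = 7.3/0.35845 ≈ 20.365 minutes.

20 minutes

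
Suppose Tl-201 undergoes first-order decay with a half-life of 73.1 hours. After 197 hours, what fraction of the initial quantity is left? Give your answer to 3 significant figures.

n = 197/73.1 ≈ 2.6949 half-lives.
Fraction remaining = (1/2)^2.6949 ≈ 0.15443.

0.154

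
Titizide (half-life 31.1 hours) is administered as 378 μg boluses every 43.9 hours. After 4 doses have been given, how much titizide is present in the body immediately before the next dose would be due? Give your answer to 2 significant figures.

The 4 doses were given 175.6, 131.7, 87.8, 43.9 hours ago.
Total = 378·(1/2)^(175.6/31.1) + 378·(1/2)^(131.7/31.1) + 378·(1/2)^(87.8/31.1) + 378·(1/2)^(43.9/31.1)
      = 7.5472 + 20.078 + 53.412 + 142.09 ≈ 223.13 μg.

220 μg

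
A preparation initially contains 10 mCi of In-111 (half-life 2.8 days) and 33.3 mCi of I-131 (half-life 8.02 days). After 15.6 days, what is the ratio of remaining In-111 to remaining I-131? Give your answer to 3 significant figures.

In-111: 10 × (1/2)^(15.6/2.8) = 10 × (1/2)^5.5714 ≈ 0.2103 mCi.
I-131: 33.3 × (1/2)^(15.6/8.02) = 33.3 × (1/2)^1.9451 ≈ 8.6477 mCi.
Ratio ≈ 0.2103 / 8.6477 ≈ 0.024318.

0.0243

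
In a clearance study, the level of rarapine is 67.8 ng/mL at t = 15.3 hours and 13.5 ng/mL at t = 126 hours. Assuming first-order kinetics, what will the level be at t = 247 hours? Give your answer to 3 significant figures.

2.31 ng/mL

Over Δt = 126 − 15.3 = 110.7 hours, the level fell by a factor of 67.8/13.5 ≈ 5.0222.
n = log₂(5.0222) ≈ 2.3283 half-lives, so t½ = 110.7/2.3283 ≈ 47.545 hours.
From t = 126 to t = 247: 13.5 × (1/2)^((247−126)/47.545) ≈ 2.3133 ng/mL.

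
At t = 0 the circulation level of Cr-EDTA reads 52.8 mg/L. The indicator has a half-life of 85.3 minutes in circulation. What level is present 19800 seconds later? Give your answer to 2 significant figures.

Convert the elapsed time: 19800 seconds = 330 minutes.
Number of half-lives: n = 330/85.3 ≈ 3.8687.
Remaining = 52.8 × (1/2)^3.8687 = 52.8 × 0.068455 ≈ 3.6144 mg/L.

3.6 mg/L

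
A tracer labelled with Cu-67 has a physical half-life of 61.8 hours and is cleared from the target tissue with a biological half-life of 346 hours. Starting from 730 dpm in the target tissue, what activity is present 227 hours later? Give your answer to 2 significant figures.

36 dpm

1/t_eff = 1/t_phys + 1/t_biol = 1/61.8 + 1/346 = 0.019071 per hour.
t_eff = 61.8 × 346 / (61.8 + 346) ≈ 52.435 hours.
Remaining = 730 × (1/2)^(227/52.435) = 730 × (1/2)^4.3292 ≈ 36.316 dpm.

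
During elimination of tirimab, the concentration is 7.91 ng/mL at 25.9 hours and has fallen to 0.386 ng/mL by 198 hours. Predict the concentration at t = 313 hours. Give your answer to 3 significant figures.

Over Δt = 198 − 25.9 = 172.1 hours, the level fell by a factor of 7.91/0.386 ≈ 20.492.
n = log₂(20.492) ≈ 4.357 half-lives, so t½ = 172.1/4.357 ≈ 39.5 hours.
From t = 198 to t = 313: 0.386 × (1/2)^((313−198)/39.5) ≈ 0.051305 ng/mL.

0.0513 ng/mL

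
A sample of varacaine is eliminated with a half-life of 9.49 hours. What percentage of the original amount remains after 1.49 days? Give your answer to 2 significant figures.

1.49 days = 35.76 hours.
n = 35.76/9.49 ≈ 3.7682 half-lives.
Fraction remaining = (1/2)^3.7682 ≈ 0.073395, i.e. 7.3395%.

7.3%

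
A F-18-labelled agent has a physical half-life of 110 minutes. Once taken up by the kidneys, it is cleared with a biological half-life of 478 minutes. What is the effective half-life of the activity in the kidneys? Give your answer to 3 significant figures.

1/t_eff = 1/t_phys + 1/t_biol = 1/110 + 1/478 = 0.011183 per minute.
t_eff = 110 × 478 / (110 + 478) ≈ 89.422 minutes.

89.4 minutes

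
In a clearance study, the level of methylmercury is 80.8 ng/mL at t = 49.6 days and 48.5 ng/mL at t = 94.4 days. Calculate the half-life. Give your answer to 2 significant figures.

Over Δt = 94.4 − 49.6 = 44.8 days, the level fell by a factor of 80.8/48.5 ≈ 1.666.
n = log₂(1.666) ≈ 0.73637 half-lives, so t½ = 44.8/0.73637 ≈ 60.839 days.

61 days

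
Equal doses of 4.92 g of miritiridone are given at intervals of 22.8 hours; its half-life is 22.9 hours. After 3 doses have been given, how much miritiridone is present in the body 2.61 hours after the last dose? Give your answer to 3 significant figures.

7.97 g

The 3 doses were given 48.21, 25.41, 2.61 hours ago.
Total = 4.92·(1/2)^(48.21/22.9) + 4.92·(1/2)^(25.41/22.9) + 4.92·(1/2)^(2.61/22.9)
      = 1.1435 + 2.28 + 4.5463 ≈ 7.9698 g.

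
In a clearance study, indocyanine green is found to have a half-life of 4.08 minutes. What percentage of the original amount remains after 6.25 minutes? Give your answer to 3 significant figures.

34.6%

n = 6.25/4.08 ≈ 1.5319 half-lives.
Fraction remaining = (1/2)^1.5319 ≈ 0.34583, i.e. 34.583%.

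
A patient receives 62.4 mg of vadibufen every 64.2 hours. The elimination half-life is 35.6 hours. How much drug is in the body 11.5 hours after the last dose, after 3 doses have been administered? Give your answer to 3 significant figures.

68.3 mg

The 3 doses were given 139.9, 75.7, 11.5 hours ago.
Total = 62.4·(1/2)^(139.9/35.6) + 62.4·(1/2)^(75.7/35.6) + 62.4·(1/2)^(11.5/35.6)
      = 4.0945 + 14.291 + 49.882 ≈ 68.268 mg.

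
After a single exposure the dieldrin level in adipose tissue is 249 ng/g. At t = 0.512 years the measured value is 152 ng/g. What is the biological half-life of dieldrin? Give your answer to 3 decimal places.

0.719 years

A/A₀ = 152/249 ≈ 0.61044.
n = log₂(1.6382) ≈ 0.71207 half-lives elapsed in 0.512 years.
t½ = 0.512/0.71207 ≈ 0.71903 years.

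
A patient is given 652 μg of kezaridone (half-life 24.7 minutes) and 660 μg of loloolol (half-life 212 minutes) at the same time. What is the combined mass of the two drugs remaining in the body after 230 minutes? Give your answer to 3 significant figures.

312 μg

kezaridone: 652 × (1/2)^(230/24.7) = 652 × (1/2)^9.3117 ≈ 1.026 μg.
loloolol: 660 × (1/2)^(230/212) = 660 × (1/2)^1.0849 ≈ 311.14 μg.
Total = 1.026 + 311.14 ≈ 312.17 μg.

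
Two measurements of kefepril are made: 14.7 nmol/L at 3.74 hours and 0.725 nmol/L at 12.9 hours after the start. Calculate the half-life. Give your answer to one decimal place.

Over Δt = 12.9 − 3.74 = 9.16 hours, the level fell by a factor of 14.7/0.725 ≈ 20.276.
n = log₂(20.276) ≈ 4.3417 half-lives, so t½ = 9.16/4.3417 ≈ 2.1098 hours.

2.1 hours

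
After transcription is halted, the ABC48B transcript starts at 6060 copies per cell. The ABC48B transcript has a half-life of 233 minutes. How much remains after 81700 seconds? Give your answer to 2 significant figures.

110 copies per cell

Convert the elapsed time: 81700 seconds = 1361.67 minutes.
Number of half-lives: n = 1361.67/233 ≈ 5.8441.
Remaining = 6060 × (1/2)^5.8441 = 6060 × 0.017409 ≈ 105.5 copies per cell.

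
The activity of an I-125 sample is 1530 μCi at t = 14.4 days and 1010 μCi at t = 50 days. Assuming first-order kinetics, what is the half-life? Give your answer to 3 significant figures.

Over Δt = 50 − 14.4 = 35.6 days, the level fell by a factor of 1530/1010 ≈ 1.5149.
n = log₂(1.5149) ≈ 0.59918 half-lives, so t½ = 35.6/0.59918 ≈ 59.415 days.

59.4 days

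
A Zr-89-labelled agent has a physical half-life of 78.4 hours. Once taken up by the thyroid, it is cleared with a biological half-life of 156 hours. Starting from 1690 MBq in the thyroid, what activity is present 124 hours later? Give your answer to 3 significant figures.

325 MBq

1/t_eff = 1/t_phys + 1/t_biol = 1/78.4 + 1/156 = 0.019165 per hour.
t_eff = 78.4 × 156 / (78.4 + 156) ≈ 52.177 hours.
Remaining = 1690 × (1/2)^(124/52.177) = 1690 × (1/2)^2.3765 ≈ 325.45 MBq.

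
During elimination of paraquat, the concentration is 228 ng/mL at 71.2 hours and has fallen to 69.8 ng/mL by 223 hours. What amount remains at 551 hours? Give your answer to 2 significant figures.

5.4 ng/mL

Over Δt = 223 − 71.2 = 151.8 hours, the level fell by a factor of 228/69.8 ≈ 3.2665.
n = log₂(3.2665) ≈ 1.7077 half-lives, so t½ = 151.8/1.7077 ≈ 88.89 hours.
From t = 223 to t = 551: 69.8 × (1/2)^((551−223)/88.89) ≈ 5.4083 ng/mL.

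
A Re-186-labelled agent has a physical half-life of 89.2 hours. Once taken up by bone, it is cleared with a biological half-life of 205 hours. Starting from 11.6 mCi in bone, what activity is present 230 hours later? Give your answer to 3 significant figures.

1/t_eff = 1/t_phys + 1/t_biol = 1/89.2 + 1/205 = 0.016089 per hour.
t_eff = 89.2 × 205 / (89.2 + 205) ≈ 62.155 hours.
Remaining = 11.6 × (1/2)^(230/62.155) = 11.6 × (1/2)^3.7004 ≈ 0.89232 mCi.

0.892 mCi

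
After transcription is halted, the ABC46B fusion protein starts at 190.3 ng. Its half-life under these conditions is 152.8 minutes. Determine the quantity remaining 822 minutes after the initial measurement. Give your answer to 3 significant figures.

4.57 ng

Number of half-lives: n = 822/152.8 ≈ 5.3796.
Remaining = 190.3 × (1/2)^5.3796 = 190.3 × 0.024021 ≈ 4.5711 ng.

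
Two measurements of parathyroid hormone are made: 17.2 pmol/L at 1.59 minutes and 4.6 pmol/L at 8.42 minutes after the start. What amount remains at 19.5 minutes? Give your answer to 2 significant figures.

Over Δt = 8.42 − 1.59 = 6.83 minutes, the level fell by a factor of 17.2/4.6 ≈ 3.7391.
n = log₂(3.7391) ≈ 1.9027 half-lives, so t½ = 6.83/1.9027 ≈ 3.5896 minutes.
From t = 8.42 to t = 19.5: 4.6 × (1/2)^((19.5−8.42)/3.5896) ≈ 0.54147 pmol/L.

0.54 pmol/L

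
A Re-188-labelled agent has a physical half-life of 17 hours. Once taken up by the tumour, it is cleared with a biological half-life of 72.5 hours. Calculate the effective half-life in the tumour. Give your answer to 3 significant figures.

13.8 hours

1/t_eff = 1/t_phys + 1/t_biol = 1/17 + 1/72.5 = 0.072617 per hour.
t_eff = 17 × 72.5 / (17 + 72.5) ≈ 13.771 hours.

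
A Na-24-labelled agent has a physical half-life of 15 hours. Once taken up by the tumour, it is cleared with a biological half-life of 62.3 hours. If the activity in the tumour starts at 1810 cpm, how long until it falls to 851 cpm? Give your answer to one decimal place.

13.2 hours

1/t_eff = 1/t_phys + 1/t_biol = 1/15 + 1/62.3 = 0.082718 per hour.
t_eff = 15 × 62.3 / (15 + 62.3) ≈ 12.089 hours.
n = log₂(1810/851) ≈ 1.0888; t = 1.0888 × 12.089 ≈ 13.162 hours.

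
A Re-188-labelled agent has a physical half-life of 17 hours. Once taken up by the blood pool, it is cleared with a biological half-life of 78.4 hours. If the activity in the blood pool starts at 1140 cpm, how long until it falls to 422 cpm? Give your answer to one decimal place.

1/t_eff = 1/t_phys + 1/t_biol = 1/17 + 1/78.4 = 0.071579 per hour.
t_eff = 17 × 78.4 / (17 + 78.4) ≈ 13.971 hours.
n = log₂(1140/422) ≈ 1.4337; t = 1.4337 × 13.971 ≈ 20.03 hours.

20.0 hours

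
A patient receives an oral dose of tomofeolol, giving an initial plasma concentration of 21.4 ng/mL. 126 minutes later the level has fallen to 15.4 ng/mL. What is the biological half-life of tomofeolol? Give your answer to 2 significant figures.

270 minutes

A/A₀ = 15.4/21.4 ≈ 0.71963.
n = log₂(1.3896) ≈ 0.47468 half-lives elapsed in 126 minutes.
t½ = 126/0.47468 ≈ 265.44 minutes.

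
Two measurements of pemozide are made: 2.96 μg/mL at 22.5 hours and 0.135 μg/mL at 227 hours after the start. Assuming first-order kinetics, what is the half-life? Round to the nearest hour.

Over Δt = 227 − 22.5 = 204.5 hours, the level fell by a factor of 2.96/0.135 ≈ 21.926.
n = log₂(21.926) ≈ 4.4546 half-lives, so t½ = 204.5/4.4546 ≈ 45.908 hours.

46 hours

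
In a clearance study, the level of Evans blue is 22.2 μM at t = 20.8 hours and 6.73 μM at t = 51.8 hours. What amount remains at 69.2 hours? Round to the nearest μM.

3 μM

Over Δt = 51.8 − 20.8 = 31 hours, the level fell by a factor of 22.2/6.73 ≈ 3.2987.
n = log₂(3.2987) ≈ 1.7219 half-lives, so t½ = 31/1.7219 ≈ 18.004 hours.
From t = 51.8 to t = 69.2: 6.73 × (1/2)^((69.2−51.8)/18.004) ≈ 3.4441 μM.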